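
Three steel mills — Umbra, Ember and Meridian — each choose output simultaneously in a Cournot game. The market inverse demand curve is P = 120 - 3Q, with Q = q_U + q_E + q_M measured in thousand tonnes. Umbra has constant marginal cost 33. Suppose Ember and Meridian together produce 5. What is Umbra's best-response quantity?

With rivals' combined output fixed at 5, Umbra's profit is π_U = (120 - 3·5 - 3q_U)q_U - (33q_U) = (105 - 3q_U)q_U - (33q_U).
∂π_U/∂q_U = 72 - 6q_U = 0, so q_U = 12.

12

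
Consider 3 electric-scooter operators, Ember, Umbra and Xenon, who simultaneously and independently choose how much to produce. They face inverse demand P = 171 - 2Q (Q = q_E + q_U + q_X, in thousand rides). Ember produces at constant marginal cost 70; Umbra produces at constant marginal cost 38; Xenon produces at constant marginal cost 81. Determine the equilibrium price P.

90

Ember's profit: π_E = (171 - 2Q)q_E - (70q_E). Setting ∂π_E/∂q_E = 0: 101 - 4q_E - 2(q_U + q_X) = 0.
Umbra's first-order condition: 133 - 4q_U - 2(q_E + q_X) = 0.
Xenon's first-order condition: 90 - 4q_X - 2(q_E + q_U) = 0.
Adding the 3 conditions: 324 − 4Q − 4Q = 0, i.e. Q = 81/2.
Back-substituting: q_E = (101 − 81)/2 = 10, q_U = (133 − 81)/2 = 26, q_X = (90 − 81)/2 = 9/2.
Total output Q = 81/2, so price P = 171 - 2·(81/2) = 90.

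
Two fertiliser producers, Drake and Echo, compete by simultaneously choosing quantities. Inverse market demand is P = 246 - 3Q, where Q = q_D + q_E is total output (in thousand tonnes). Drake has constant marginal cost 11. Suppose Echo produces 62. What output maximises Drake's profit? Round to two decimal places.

With the rival's output fixed at 62, Drake's profit is π_D = (246 - 3·62 - 3q_D)q_D - (11q_D) = (60 - 3q_D)q_D - (11q_D).
∂π_D/∂q_D = 49 - 6q_D = 0, so q_D = 49/6.

8.17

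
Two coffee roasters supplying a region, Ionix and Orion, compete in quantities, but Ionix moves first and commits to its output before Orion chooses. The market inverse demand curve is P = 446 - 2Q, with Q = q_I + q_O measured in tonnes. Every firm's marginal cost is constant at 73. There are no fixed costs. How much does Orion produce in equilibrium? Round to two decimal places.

The follower Orion best-responds to any q_I: π_O = (446 - 2Q)q_O - 73q_O.
Follower FOC: 373 - 2q_I - 4q_O = 0, so q_O(q_I) = (373 - 2q_I)/4.
Ionix substitutes q_O(q_I) into its own profit: π_I = q_I(446 - 2q_I - (373 - 2q_I)/2) - 73q_I = (519/2 - q_I)q_I - 73q_I.
The leader's first-order condition 373/2 - 2q_I = 0 yields q_I = 373/4.
Then q_O = (373 - 2·(373/4))/4 = 373/8.

46.63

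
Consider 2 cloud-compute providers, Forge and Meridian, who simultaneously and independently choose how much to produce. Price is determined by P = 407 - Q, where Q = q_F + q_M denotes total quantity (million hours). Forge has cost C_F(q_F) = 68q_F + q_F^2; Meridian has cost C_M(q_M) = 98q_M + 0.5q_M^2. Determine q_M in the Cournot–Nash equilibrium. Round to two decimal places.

81.55

Forge's profit: π_F = (407 - Q)q_F - (68q_F + q_F²). Setting ∂π_F/∂q_F = 0: 339 - 4q_F - (q_M) = 0.
Meridian's profit: π_M = (407 - Q)q_M - (98q_M + (1/2)q_M²). Setting ∂π_M/∂q_M = 0: 309 - 3q_M - (q_F) = 0.
Best responses: q_F = (339 - q_M)/4, q_M = (309 - q_F)/3.
Solving the pair: q_F = 708/11, q_M = 897/11.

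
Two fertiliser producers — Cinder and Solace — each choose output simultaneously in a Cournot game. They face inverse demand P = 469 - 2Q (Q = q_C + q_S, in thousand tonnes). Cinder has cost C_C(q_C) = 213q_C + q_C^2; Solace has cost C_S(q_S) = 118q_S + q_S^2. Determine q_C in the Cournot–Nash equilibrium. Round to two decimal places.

Cinder's profit: π_C = (469 - 2Q)q_C - (213q_C + q_C²). Setting ∂π_C/∂q_C = 0: 256 - 6q_C - 2(q_S) = 0.
Solace's first-order condition: 351 - 6q_S - 2(q_C) = 0.
So q_C = (256 - 2q_S)/6 and q_S = (351 - 2q_C)/6.
Substituting one into the other gives q_C = 417/16 and q_S = 797/16.

26.06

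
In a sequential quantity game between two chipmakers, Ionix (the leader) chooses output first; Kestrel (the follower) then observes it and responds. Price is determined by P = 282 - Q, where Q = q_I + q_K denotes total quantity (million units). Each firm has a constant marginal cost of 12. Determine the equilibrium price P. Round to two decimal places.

79.50

Solve by backward induction. Given q_I, the follower Kestrel maximises π_K = (282 - q_I - q_K)q_K - 12q_K.
Follower FOC: 270 - q_I - 2q_K = 0, so q_K(q_I) = (270 - q_I)/2.
The leader anticipates this reaction. Substituting into P = 282 - Q gives P = 147 - (1/2)q_I, so π_I = (147 - (1/2)q_I)q_I - 12q_I.
Leader FOC: 135 - q_I = 0, so q_I = 135.
Then q_K = (270 - 135)/2 = 135/2.
Total output Q = 405/2, so price P = 282 - 405/2 = 159/2.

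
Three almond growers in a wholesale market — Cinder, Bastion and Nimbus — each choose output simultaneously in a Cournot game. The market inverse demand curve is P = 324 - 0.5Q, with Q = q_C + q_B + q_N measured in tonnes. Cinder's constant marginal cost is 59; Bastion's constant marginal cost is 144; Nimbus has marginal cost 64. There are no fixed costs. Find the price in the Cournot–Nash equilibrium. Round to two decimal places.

Cinder's profit: π_C = (324 - 0.5Q)q_C - (59q_C). Setting ∂π_C/∂q_C = 0: 265 - q_C - (1/2)(q_B + q_N) = 0.
Bastion's profit: π_B = (324 - 0.5Q)q_B - (144q_B). Setting ∂π_B/∂q_B = 0: 180 - q_B - (1/2)(q_C + q_N) = 0.
Nimbus's first-order condition: 260 - q_N - (1/2)(q_C + q_B) = 0.
Summing all 3 equations gives 705 − 2Q = 0, hence Q = 705/2.
Back-substituting: q_C = (265 − 705/4)/(1/2) = 355/2, q_B = (180 − 705/4)/(1/2) = 15/2, q_N = (260 − 705/4)/(1/2) = 335/2.
Total output Q = 705/2, so price P = 324 - (1/2)·(705/2) = 591/4.

147.75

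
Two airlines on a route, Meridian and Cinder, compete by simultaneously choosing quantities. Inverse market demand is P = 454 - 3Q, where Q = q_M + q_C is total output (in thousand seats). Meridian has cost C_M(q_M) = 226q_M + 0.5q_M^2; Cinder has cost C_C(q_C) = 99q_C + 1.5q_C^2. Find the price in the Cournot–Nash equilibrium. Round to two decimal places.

Meridian's profit: π_M = (454 - 3Q)q_M - (226q_M + (1/2)q_M²). Setting ∂π_M/∂q_M = 0: 228 - 7q_M - 3(q_C) = 0.
Cinder's profit: π_C = (454 - 3Q)q_C - (99q_C + (3/2)q_C²). Setting ∂π_C/∂q_C = 0: 355 - 9q_C - 3(q_M) = 0.
Best responses: q_M = (228 - 3q_C)/7, q_C = (355 - 3q_M)/9.
Substituting one into the other gives q_M = 329/18 and q_C = 1801/54.
Total output Q = 1394/27, so price P = 454 - 3·(1394/27) = 299.1111.

299.11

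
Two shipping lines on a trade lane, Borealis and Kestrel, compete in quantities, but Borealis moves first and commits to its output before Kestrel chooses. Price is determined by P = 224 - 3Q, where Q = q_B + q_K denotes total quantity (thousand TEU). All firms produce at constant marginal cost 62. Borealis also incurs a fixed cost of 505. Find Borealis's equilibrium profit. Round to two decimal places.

588.50

The follower Kestrel best-responds to any q_B: π_K = (224 - 3Q)q_K - 62q_K.
Follower FOC: 162 - 3q_B - 6q_K = 0, so q_K(q_B) = (162 - 3q_B)/6.
The leader anticipates this reaction. Substituting into P = 224 - 3Q gives P = 143 - (3/2)q_B, so π_B = (143 - (3/2)q_B)q_B - 62q_B.
Leader FOC: 81 - 3q_B = 0, so q_B = 27.
Then q_K = (162 - 3·27)/6 = 27/2.
Price P = 224 - 3·(81/2) = 205/2.
Borealis's profit: (205/2 - 62)·27 - 505 = 1177/2.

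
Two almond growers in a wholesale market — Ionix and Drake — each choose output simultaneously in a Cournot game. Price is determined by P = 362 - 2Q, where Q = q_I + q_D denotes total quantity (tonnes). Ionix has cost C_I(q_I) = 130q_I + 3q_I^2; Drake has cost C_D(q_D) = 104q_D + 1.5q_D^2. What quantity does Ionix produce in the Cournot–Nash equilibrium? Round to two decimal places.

Ionix's profit: π_I = (362 - 2Q)q_I - (130q_I + 3q_I²). Setting ∂π_I/∂q_I = 0: 232 - 10q_I - 2(q_D) = 0.
Drake's profit: π_D = (362 - 2Q)q_D - (104q_D + (3/2)q_D²). Setting ∂π_D/∂q_D = 0: 258 - 7q_D - 2(q_I) = 0.
Rearranging gives the reaction functions q_I = (232 - 2q_D)/10 and q_D = (258 - 2q_I)/7.
Substituting one into the other gives q_I = 554/33 and q_D = 1058/33.

16.79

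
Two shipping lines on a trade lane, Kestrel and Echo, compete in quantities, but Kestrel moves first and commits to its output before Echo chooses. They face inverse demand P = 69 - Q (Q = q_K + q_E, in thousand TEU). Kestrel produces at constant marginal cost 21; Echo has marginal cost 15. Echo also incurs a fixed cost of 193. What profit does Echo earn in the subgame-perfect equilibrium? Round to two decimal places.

Solve by backward induction. Given q_K, the follower Echo maximises π_E = (69 - q_K - q_E)q_E - 15q_E.
∂π_E/∂q_E = 54 - q_K - 2q_E = 0 gives the reaction function q_E = (54 - q_K)/2.
The leader anticipates this reaction. Substituting into P = 69 - Q gives P = 42 - (1/2)q_K, so π_K = (42 - (1/2)q_K)q_K - 21q_K.
The leader's first-order condition 21 - q_K = 0 yields q_K = 21.
Then q_E = (54 - 21)/2 = 33/2.
Price P = 69 - 75/2 = 63/2.
Echo's profit: (63/2 - 15)·(33/2) - 193 = 317/4.

79.25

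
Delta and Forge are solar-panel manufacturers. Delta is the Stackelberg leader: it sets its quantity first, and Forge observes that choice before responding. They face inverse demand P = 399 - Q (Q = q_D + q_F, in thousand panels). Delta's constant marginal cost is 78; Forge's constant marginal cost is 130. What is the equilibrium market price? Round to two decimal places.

The follower Forge best-responds to any q_D: π_F = (399 - Q)q_F - 130q_F.
Follower FOC: 269 - q_D - 2q_F = 0, so q_F(q_D) = (269 - q_D)/2.
Delta substitutes q_F(q_D) into its own profit: π_D = q_D(399 - q_D - (269 - q_D)/2) - 78q_D = (529/2 - (1/2)q_D)q_D - 78q_D.
Leader FOC: 373/2 - q_D = 0, so q_D = 373/2.
Then q_F = (269 - 373/2)/2 = 165/4.
Total output Q = 911/4, so price P = 399 - 911/4 = 685/4.

171.25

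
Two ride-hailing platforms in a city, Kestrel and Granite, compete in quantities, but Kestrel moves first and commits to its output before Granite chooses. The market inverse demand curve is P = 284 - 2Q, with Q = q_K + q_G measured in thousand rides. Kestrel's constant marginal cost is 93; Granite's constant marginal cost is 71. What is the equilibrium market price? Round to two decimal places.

135.25

The follower Granite best-responds to any q_K: π_G = (284 - 2Q)q_G - 71q_G.
∂π_G/∂q_G = 213 - 2q_K - 4q_G = 0 gives the reaction function q_G = (213 - 2q_K)/4.
Kestrel substitutes q_G(q_K) into its own profit: π_K = q_K(284 - 2q_K - (213 - 2q_K)/2) - 93q_K = (355/2 - q_K)q_K - 93q_K.
Maximising: ∂π_K/∂q_K = 169/2 - 2q_K = 0, giving q_K = 169/4.
Then q_G = (213 - 2·(169/4))/4 = 257/8.
Total output Q = 595/8, so price P = 284 - 2·(595/8) = 541/4.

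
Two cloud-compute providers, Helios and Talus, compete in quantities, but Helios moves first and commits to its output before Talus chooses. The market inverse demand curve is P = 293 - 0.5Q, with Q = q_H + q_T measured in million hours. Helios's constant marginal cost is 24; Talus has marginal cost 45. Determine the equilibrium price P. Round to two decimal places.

The follower Talus best-responds to any q_H: π_T = (293 - 0.5Q)q_T - 45q_T.
Follower FOC: 248 - (1/2)q_H - q_T = 0, so q_T(q_H) = (248 - (1/2)q_H).
The leader anticipates this reaction. Substituting into P = 293 - 0.5Q gives P = 169 - (1/4)q_H, so π_H = (169 - (1/4)q_H)q_H - 24q_H.
The leader's first-order condition 145 - (1/2)q_H = 0 yields q_H = 290.
Then q_T = (248 - (1/2)·290) = 103.
Total output Q = 393, so price P = 293 - (1/2)·393 = 193/2.

96.50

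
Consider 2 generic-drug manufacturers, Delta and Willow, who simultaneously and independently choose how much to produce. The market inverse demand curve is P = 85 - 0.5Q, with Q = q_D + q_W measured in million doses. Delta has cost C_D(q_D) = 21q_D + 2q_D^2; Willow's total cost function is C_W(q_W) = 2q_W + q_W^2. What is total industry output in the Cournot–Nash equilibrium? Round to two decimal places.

36.17

Delta's profit: π_D = (85 - 0.5Q)q_D - (21q_D + 2q_D²). Setting ∂π_D/∂q_D = 0: 64 - 5q_D - (1/2)(q_W) = 0.
Willow's first-order condition: 83 - 3q_W - (1/2)(q_D) = 0.
Best responses: q_D = (64 - (1/2)q_W)/5, q_W = (83 - (1/2)q_D)/3.
Substituting one into the other gives q_D = 602/59 and q_W = 1532/59.
Total output Q = 602/59 + 1532/59 = 36.1695.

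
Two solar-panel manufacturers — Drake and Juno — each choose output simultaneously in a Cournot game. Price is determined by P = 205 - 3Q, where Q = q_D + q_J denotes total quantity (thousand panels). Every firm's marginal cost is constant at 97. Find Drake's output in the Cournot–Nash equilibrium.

12

A representative firm's profit is π_i = q_i(205 - 3Q) - 97q_i.
Setting ∂π_i/∂q_i = 0 with rivals' quantities fixed: 108 - 6q_i - 3q_j = 0.
With identical firms every q_j equals q_i, so q_j = q_i and 108 = 9q_i, giving q_i = 12.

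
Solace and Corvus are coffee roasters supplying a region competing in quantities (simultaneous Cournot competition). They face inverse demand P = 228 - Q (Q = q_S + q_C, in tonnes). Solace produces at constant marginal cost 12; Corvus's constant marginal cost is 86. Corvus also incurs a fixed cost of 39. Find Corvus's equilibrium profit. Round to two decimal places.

Solace's profit: π_S = (228 - Q)q_S - (12q_S). Setting ∂π_S/∂q_S = 0: 216 - 2q_S - (q_C) = 0.
Corvus's first-order condition: 142 - 2q_C - (q_S) = 0.
Best responses: q_S = (216 - q_C)/2, q_C = (142 - q_S)/2.
Substituting one into the other gives q_S = 290/3 and q_C = 68/3.
Price P = 228 - 358/3 = 326/3.
Corvus's profit: (326/3 - 86)·(68/3) - 39 = 474.7778.

474.78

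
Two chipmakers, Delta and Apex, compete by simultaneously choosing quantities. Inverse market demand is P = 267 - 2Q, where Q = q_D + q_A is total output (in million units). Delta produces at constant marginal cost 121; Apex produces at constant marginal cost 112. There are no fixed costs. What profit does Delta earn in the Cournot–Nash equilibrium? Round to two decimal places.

Delta's profit: π_D = (267 - 2Q)q_D - (121q_D). Setting ∂π_D/∂q_D = 0: 146 - 4q_D - 2(q_A) = 0.
Apex's first-order condition: 155 - 4q_A - 2(q_D) = 0.
So q_D = (146 - 2q_A)/4 and q_A = (155 - 2q_D)/4.
Solving the pair: q_D = 137/6, q_A = 82/3.
Price P = 267 - 2·(301/6) = 500/3.
Delta's profit: (500/3 - 121)·(137/6) = 1042.7222.

1042.72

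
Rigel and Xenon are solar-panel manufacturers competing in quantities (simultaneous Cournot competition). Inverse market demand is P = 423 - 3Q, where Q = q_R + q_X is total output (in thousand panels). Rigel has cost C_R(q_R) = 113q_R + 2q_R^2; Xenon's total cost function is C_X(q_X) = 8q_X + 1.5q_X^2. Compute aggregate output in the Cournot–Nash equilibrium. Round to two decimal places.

Rigel's profit: π_R = (423 - 3Q)q_R - (113q_R + 2q_R²). Setting ∂π_R/∂q_R = 0: 310 - 10q_R - 3(q_X) = 0.
Xenon's first-order condition: 415 - 9q_X - 3(q_R) = 0.
Rearranging gives the reaction functions q_R = (310 - 3q_X)/10 and q_X = (415 - 3q_R)/9.
Substituting one into the other gives q_R = 515/27 and q_X = 39.7531.
Total output Q = 515/27 + 39.7531 = 58.8272.

58.83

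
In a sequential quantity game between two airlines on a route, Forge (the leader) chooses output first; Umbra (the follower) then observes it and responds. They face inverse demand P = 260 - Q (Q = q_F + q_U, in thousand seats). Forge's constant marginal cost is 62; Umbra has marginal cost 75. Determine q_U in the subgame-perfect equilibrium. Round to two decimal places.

39.75

Solve by backward induction. Given q_F, the follower Umbra maximises π_U = (260 - q_F - q_U)q_U - 75q_U.
Follower FOC: 185 - q_F - 2q_U = 0, so q_U(q_F) = (185 - q_F)/2.
The leader anticipates this reaction. Substituting into P = 260 - Q gives P = 335/2 - (1/2)q_F, so π_F = (335/2 - (1/2)q_F)q_F - 62q_F.
Leader FOC: 211/2 - q_F = 0, so q_F = 211/2.
Then q_U = (185 - 211/2)/2 = 159/4.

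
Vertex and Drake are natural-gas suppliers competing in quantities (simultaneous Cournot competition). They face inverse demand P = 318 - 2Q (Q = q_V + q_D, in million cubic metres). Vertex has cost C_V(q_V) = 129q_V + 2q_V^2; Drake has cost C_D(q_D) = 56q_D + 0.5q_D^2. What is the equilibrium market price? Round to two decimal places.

Vertex's profit: π_V = (318 - 2Q)q_V - (129q_V + 2q_V²). Setting ∂π_V/∂q_V = 0: 189 - 8q_V - 2(q_D) = 0.
Drake's profit: π_D = (318 - 2Q)q_D - (56q_D + (1/2)q_D²). Setting ∂π_D/∂q_D = 0: 262 - 5q_D - 2(q_V) = 0.
Best responses: q_V = (189 - 2q_D)/8, q_D = (262 - 2q_V)/5.
Solving the pair: q_V = 421/36, q_D = 859/18.
Total output Q = 713/12, so price P = 318 - 2·(713/12) = 1195/6.

199.17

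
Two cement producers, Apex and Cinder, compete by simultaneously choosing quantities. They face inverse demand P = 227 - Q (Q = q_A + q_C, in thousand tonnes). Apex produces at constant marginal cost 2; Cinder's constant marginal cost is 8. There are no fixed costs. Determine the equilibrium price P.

Apex's profit: π_A = (227 - Q)q_A - (2q_A). Setting ∂π_A/∂q_A = 0: 225 - 2q_A - (q_C) = 0.
Cinder's profit: π_C = (227 - Q)q_C - (8q_C). Setting ∂π_C/∂q_C = 0: 219 - 2q_C - (q_A) = 0.
So q_A = (225 - q_C)/2 and q_C = (219 - q_A)/2.
Solving the pair: q_A = 77, q_C = 71.
Total output Q = 148, so price P = 227 - 148 = 79.

79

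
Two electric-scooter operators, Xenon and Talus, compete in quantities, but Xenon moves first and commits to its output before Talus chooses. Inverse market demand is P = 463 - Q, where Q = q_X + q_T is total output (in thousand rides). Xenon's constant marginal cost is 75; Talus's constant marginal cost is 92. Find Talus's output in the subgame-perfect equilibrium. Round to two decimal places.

The follower Talus best-responds to any q_X: π_T = (463 - Q)q_T - 92q_T.
Setting the follower's marginal profit to zero, 371 - q_X - 2q_T = 0, i.e. q_T = (371 - q_X)/2.
The leader anticipates this reaction. Substituting into P = 463 - Q gives P = 555/2 - (1/2)q_X, so π_X = (555/2 - (1/2)q_X)q_X - 75q_X.
The leader's first-order condition 405/2 - q_X = 0 yields q_X = 405/2.
Then q_T = (371 - 405/2)/2 = 337/4.

84.25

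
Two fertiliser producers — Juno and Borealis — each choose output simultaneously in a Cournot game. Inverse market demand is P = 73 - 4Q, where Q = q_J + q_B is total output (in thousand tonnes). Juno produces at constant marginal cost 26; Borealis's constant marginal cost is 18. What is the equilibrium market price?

39

Juno's profit: π_J = (73 - 4Q)q_J - (26q_J). Setting ∂π_J/∂q_J = 0: 47 - 8q_J - 4(q_B) = 0.
Borealis's profit: π_B = (73 - 4Q)q_B - (18q_B). Setting ∂π_B/∂q_B = 0: 55 - 8q_B - 4(q_J) = 0.
So q_J = (47 - 4q_B)/8 and q_B = (55 - 4q_J)/8.
Solving the pair: q_J = 13/4, q_B = 21/4.
Total output Q = 17/2, so price P = 73 - 4·(17/2) = 39.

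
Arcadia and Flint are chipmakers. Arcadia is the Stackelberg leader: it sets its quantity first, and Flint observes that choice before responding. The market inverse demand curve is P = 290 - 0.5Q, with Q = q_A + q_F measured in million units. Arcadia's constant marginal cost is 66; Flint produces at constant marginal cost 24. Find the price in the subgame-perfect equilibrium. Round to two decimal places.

Solve by backward induction. Given q_A, the follower Flint maximises π_F = (290 - (1/2)q_A - (1/2)q_F)q_F - 24q_F.
Follower FOC: 266 - (1/2)q_A - q_F = 0, so q_F(q_A) = (266 - (1/2)q_A).
The leader anticipates this reaction. Substituting into P = 290 - 0.5Q gives P = 157 - (1/4)q_A, so π_A = (157 - (1/4)q_A)q_A - 66q_A.
Maximising: ∂π_A/∂q_A = 91 - (1/2)q_A = 0, giving q_A = 182.
Then q_F = (266 - (1/2)·182) = 175.
Total output Q = 357, so price P = 290 - (1/2)·357 = 223/2.

111.50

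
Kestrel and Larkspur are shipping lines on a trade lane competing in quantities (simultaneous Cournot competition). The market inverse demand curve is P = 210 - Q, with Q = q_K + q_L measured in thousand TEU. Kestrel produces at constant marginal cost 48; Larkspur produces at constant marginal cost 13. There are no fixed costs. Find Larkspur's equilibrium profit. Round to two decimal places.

5980.44

Kestrel's profit: π_K = (210 - Q)q_K - (48q_K). Setting ∂π_K/∂q_K = 0: 162 - 2q_K - (q_L) = 0.
Larkspur's first-order condition: 197 - 2q_L - (q_K) = 0.
Best responses: q_K = (162 - q_L)/2, q_L = (197 - q_K)/2.
Substituting one into the other gives q_K = 127/3 and q_L = 232/3.
Price P = 210 - 359/3 = 271/3.
Larkspur's profit: (271/3 - 13)·(232/3) = 5980.4444.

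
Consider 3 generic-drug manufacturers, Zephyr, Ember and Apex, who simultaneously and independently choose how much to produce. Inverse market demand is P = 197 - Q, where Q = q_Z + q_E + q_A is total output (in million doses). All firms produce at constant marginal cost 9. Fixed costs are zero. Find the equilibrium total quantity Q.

Each firm earns π_i = (197 - Q)q_i - 9q_i.
First-order condition (treating rivals' output as given): 188 - 2q_i - Σ_{j≠i} q_j = 0.
With identical firms every q_j equals q_i, so Σ_{j≠i} q_j = 2q_i and 188 = 4q_i, giving q_i = 47.
Total output Q = 47 + 47 + 47 = 141.

141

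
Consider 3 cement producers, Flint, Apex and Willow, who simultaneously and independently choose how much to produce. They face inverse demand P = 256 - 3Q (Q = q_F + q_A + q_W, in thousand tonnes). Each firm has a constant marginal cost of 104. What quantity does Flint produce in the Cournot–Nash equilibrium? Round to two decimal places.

12.67

A representative firm's profit is π_i = q_i(256 - 3Q) - 104q_i.
First-order condition (treating rivals' output as given): 152 - 6q_i - 3·Σ_{j≠i} q_j = 0.
With identical firms every q_j equals q_i, so Σ_{j≠i} q_j = 2q_i and 152 = 12q_i, giving q_i = 38/3.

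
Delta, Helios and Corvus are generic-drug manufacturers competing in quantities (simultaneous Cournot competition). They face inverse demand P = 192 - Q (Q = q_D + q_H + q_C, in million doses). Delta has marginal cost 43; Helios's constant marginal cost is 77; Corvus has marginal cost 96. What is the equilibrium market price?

Delta's profit: π_D = (192 - Q)q_D - (43q_D). Setting ∂π_D/∂q_D = 0: 149 - 2q_D - (q_H + q_C) = 0.
Helios's profit: π_H = (192 - Q)q_H - (77q_H). Setting ∂π_H/∂q_H = 0: 115 - 2q_H - (q_D + q_C) = 0.
Corvus's profit: π_C = (192 - Q)q_C - (96q_C). Setting ∂π_C/∂q_C = 0: 96 - 2q_C - (q_D + q_H) = 0.
Summing all 3 equations gives 360 − 4Q = 0, hence Q = 90.
Back-substituting: q_D = (149 − 90) = 59, q_H = (115 − 90) = 25, q_C = (96 − 90) = 6.
Total output Q = 90, so price P = 192 - 90 = 102.

102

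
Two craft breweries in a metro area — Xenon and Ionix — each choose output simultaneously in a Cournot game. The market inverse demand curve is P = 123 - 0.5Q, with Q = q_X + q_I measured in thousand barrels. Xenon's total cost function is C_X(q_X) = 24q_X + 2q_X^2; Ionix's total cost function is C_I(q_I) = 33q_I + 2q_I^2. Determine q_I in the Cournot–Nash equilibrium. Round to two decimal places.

Xenon's profit: π_X = (123 - 0.5Q)q_X - (24q_X + 2q_X²). Setting ∂π_X/∂q_X = 0: 99 - 5q_X - (1/2)(q_I) = 0.
Ionix's profit: π_I = (123 - 0.5Q)q_I - (33q_I + 2q_I²). Setting ∂π_I/∂q_I = 0: 90 - 5q_I - (1/2)(q_X) = 0.
Rearranging gives the reaction functions q_X = (99 - (1/2)q_I)/5 and q_I = (90 - (1/2)q_X)/5.
Solving the pair: q_X = 200/11, q_I = 178/11.

16.18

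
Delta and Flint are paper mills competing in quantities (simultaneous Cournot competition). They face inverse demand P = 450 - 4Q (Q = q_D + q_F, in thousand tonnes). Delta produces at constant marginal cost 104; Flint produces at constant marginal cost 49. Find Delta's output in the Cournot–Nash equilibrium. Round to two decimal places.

Delta's profit: π_D = (450 - 4Q)q_D - (104q_D). Setting ∂π_D/∂q_D = 0: 346 - 8q_D - 4(q_F) = 0.
Flint's first-order condition: 401 - 8q_F - 4(q_D) = 0.
So q_D = (346 - 4q_F)/8 and q_F = (401 - 4q_D)/8.
Substituting one into the other gives q_D = 97/4 and q_F = 38.

24.25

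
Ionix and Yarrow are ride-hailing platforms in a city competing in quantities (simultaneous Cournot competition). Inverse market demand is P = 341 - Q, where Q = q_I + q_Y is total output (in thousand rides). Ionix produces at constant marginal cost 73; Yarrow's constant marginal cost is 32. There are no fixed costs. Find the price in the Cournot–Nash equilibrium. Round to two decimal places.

Ionix's profit: π_I = (341 - Q)q_I - (73q_I). Setting ∂π_I/∂q_I = 0: 268 - 2q_I - (q_Y) = 0.
Yarrow's first-order condition: 309 - 2q_Y - (q_I) = 0.
So q_I = (268 - q_Y)/2 and q_Y = (309 - q_I)/2.
Substituting one into the other gives q_I = 227/3 and q_Y = 350/3.
Total output Q = 577/3, so price P = 341 - 577/3 = 446/3.

148.67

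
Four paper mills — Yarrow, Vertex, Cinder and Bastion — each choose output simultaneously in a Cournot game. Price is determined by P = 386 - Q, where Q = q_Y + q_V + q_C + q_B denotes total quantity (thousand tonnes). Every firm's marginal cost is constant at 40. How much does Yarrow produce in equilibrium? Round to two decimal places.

A representative firm's profit is π_i = q_i(386 - Q) - 40q_i.
Setting ∂π_i/∂q_i = 0 with rivals' quantities fixed: 346 - 2q_i - Σ_{j≠i} q_j = 0.
With identical firms every q_j equals q_i, so Σ_{j≠i} q_j = 3q_i and 346 = 5q_i, giving q_i = 346/5.

69.20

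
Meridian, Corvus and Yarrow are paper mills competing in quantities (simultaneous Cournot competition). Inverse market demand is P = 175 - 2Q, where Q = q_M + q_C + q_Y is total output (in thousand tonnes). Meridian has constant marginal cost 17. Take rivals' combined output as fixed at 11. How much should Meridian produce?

With rivals' combined output fixed at 11, Meridian's profit is π_M = (175 - 2·11 - 2q_M)q_M - (17q_M) = (153 - 2q_M)q_M - (17q_M).
∂π_M/∂q_M = 136 - 4q_M = 0, so q_M = 34.

34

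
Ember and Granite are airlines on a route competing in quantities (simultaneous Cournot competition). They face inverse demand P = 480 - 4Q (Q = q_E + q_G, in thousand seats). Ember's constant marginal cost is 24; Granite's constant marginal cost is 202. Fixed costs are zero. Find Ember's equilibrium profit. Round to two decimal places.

Ember's profit: π_E = (480 - 4Q)q_E - (24q_E). Setting ∂π_E/∂q_E = 0: 456 - 8q_E - 4(q_G) = 0.
Granite's profit: π_G = (480 - 4Q)q_G - (202q_G). Setting ∂π_G/∂q_G = 0: 278 - 8q_G - 4(q_E) = 0.
Best responses: q_E = (456 - 4q_G)/8, q_G = (278 - 4q_E)/8.
Solving the pair: q_E = 317/6, q_G = 25/3.
Price P = 480 - 4·(367/6) = 706/3.
Ember's profit: (706/3 - 24)·(317/6) = 11165.4444.

11165.44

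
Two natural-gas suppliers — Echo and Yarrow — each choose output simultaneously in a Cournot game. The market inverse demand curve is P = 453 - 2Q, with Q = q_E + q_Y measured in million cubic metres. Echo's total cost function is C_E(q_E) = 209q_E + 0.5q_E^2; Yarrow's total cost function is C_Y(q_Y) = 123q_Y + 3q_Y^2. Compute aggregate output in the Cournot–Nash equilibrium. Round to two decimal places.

63.96

Echo's profit: π_E = (453 - 2Q)q_E - (209q_E + (1/2)q_E²). Setting ∂π_E/∂q_E = 0: 244 - 5q_E - 2(q_Y) = 0.
Yarrow's profit: π_Y = (453 - 2Q)q_Y - (123q_Y + 3q_Y²). Setting ∂π_Y/∂q_Y = 0: 330 - 10q_Y - 2(q_E) = 0.
Rearranging gives the reaction functions q_E = (244 - 2q_Y)/5 and q_Y = (330 - 2q_E)/10.
Solving the pair: q_E = 890/23, q_Y = 581/23.
Total output Q = 890/23 + 581/23 = 1471/23.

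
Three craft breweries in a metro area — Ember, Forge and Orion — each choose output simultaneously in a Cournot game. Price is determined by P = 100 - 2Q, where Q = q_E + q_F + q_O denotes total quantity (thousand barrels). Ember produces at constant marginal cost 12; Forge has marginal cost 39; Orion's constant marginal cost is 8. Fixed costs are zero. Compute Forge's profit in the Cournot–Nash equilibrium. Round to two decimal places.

0.28

Ember's profit: π_E = (100 - 2Q)q_E - (12q_E). Setting ∂π_E/∂q_E = 0: 88 - 4q_E - 2(q_F + q_O) = 0.
Forge's first-order condition: 61 - 4q_F - 2(q_E + q_O) = 0.
Orion's first-order condition: 92 - 4q_O - 2(q_E + q_F) = 0.
Adding the 3 first-order conditions: 241 − 8Q = 0, so Q = 241/8.
Back-substituting: q_E = (88 − 241/4)/2 = 111/8, q_F = (61 − 241/4)/2 = 3/8, q_O = (92 − 241/4)/2 = 127/8.
Price P = 100 - 2·(241/8) = 159/4.
Forge's profit: (159/4 - 39)·(3/8) = 9/32.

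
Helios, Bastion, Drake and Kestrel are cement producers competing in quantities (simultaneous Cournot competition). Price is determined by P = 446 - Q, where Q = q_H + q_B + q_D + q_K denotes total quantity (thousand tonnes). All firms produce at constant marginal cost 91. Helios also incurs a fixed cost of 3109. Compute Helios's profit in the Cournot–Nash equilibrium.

1932

A representative firm's profit is π_i = q_i(446 - Q) - 91q_i.
Setting ∂π_i/∂q_i = 0 with rivals' quantities fixed: 355 - 2q_i - Σ_{j≠i} q_j = 0.
By symmetry each firm produces the same amount; substituting Σ_{j≠i} q_j = 3q_i yields q_i = 355/5 = 71.
Price P = 446 - 284 = 162.
Helios's profit: (162 - 91)·71 - 3109 = 1932.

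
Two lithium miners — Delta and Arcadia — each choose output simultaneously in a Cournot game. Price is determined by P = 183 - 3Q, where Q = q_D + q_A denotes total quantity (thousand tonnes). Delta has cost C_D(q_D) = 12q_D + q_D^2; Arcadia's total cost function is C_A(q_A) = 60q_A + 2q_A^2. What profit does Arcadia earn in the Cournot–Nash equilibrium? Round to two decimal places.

220.04

Delta's profit: π_D = (183 - 3Q)q_D - (12q_D + q_D²). Setting ∂π_D/∂q_D = 0: 171 - 8q_D - 3(q_A) = 0.
Arcadia's first-order condition: 123 - 10q_A - 3(q_D) = 0.
Rearranging gives the reaction functions q_D = (171 - 3q_A)/8 and q_A = (123 - 3q_D)/10.
Solving the pair: q_D = 1341/71, q_A = 471/71.
Price P = 183 - 3·(1812/71) = 106.4366.
Arcadia's profit: 106.4366·(471/71) - 60·(471/71) - 2(471/71)² = 220.0367.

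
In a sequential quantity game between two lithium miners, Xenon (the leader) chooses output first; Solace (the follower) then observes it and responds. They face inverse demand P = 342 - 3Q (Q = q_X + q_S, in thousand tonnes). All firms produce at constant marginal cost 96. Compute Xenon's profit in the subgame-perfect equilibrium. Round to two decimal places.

2521.50

Solve by backward induction. Given q_X, the follower Solace maximises π_S = (342 - 3q_X - 3q_S)q_S - 96q_S.
∂π_S/∂q_S = 246 - 3q_X - 6q_S = 0 gives the reaction function q_S = (246 - 3q_X)/6.
The leader anticipates this reaction. Substituting into P = 342 - 3Q gives P = 219 - (3/2)q_X, so π_X = (219 - (3/2)q_X)q_X - 96q_X.
Maximising: ∂π_X/∂q_X = 123 - 3q_X = 0, giving q_X = 41.
Then q_S = (246 - 3·41)/6 = 41/2.
Price P = 342 - 3·(123/2) = 315/2.
Xenon's profit: (315/2 - 96)·41 = 2521.5000.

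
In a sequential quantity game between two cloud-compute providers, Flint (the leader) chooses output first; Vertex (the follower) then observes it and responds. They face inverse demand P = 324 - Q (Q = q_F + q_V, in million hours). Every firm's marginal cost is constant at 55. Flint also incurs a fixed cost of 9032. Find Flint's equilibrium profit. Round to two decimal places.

Solve by backward induction. Given q_F, the follower Vertex maximises π_V = (324 - q_F - q_V)q_V - 55q_V.
∂π_V/∂q_V = 269 - q_F - 2q_V = 0 gives the reaction function q_V = (269 - q_F)/2.
The leader anticipates this reaction. Substituting into P = 324 - Q gives P = 379/2 - (1/2)q_F, so π_F = (379/2 - (1/2)q_F)q_F - 55q_F.
Maximising: ∂π_F/∂q_F = 269/2 - q_F = 0, giving q_F = 269/2.
Then q_V = (269 - 269/2)/2 = 269/4.
Price P = 324 - 807/4 = 489/4.
Flint's profit: (489/4 - 55)·(269/2) - 9032 = 105/8.

13.13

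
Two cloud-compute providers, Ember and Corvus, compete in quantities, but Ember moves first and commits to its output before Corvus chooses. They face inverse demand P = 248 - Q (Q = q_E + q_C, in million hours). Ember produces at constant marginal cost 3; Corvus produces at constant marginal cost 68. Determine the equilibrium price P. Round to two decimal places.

80.50

The follower Corvus best-responds to any q_E: π_C = (248 - Q)q_C - 68q_C.
Setting the follower's marginal profit to zero, 180 - q_E - 2q_C = 0, i.e. q_C = (180 - q_E)/2.
Ember substitutes q_C(q_E) into its own profit: π_E = q_E(248 - q_E - (180 - q_E)/2) - 3q_E = (158 - (1/2)q_E)q_E - 3q_E.
Leader FOC: 155 - q_E = 0, so q_E = 155.
Then q_C = (180 - 155)/2 = 25/2.
Total output Q = 335/2, so price P = 248 - 335/2 = 161/2.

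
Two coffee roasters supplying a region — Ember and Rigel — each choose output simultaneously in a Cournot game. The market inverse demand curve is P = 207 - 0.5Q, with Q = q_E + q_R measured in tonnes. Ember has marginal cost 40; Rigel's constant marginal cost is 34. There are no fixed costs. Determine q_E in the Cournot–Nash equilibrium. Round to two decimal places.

Ember's profit: π_E = (207 - 0.5Q)q_E - (40q_E). Setting ∂π_E/∂q_E = 0: 167 - q_E - (1/2)(q_R) = 0.
Rigel's profit: π_R = (207 - 0.5Q)q_R - (34q_R). Setting ∂π_R/∂q_R = 0: 173 - q_R - (1/2)(q_E) = 0.
Rearranging gives the reaction functions q_E = (167 - (1/2)q_R) and q_R = (173 - (1/2)q_E).
Substituting one into the other gives q_E = 322/3 and q_R = 358/3.

107.33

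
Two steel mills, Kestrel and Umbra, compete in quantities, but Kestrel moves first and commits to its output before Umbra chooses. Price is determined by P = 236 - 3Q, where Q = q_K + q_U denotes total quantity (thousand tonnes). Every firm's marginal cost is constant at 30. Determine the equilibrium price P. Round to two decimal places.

The follower Umbra best-responds to any q_K: π_U = (236 - 3Q)q_U - 30q_U.
∂π_U/∂q_U = 206 - 3q_K - 6q_U = 0 gives the reaction function q_U = (206 - 3q_K)/6.
Kestrel substitutes q_U(q_K) into its own profit: π_K = q_K(236 - 3q_K - (206 - 3q_K)/2) - 30q_K = (133 - (3/2)q_K)q_K - 30q_K.
Leader FOC: 103 - 3q_K = 0, so q_K = 103/3.
Then q_U = (206 - 3·(103/3))/6 = 103/6.
Total output Q = 103/2, so price P = 236 - 3·(103/2) = 163/2.

81.50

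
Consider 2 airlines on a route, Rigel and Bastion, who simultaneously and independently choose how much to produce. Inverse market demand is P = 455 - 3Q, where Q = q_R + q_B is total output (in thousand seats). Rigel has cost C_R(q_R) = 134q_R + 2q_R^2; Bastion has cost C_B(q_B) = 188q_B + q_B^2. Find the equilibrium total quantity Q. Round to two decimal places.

Rigel's profit: π_R = (455 - 3Q)q_R - (134q_R + 2q_R²). Setting ∂π_R/∂q_R = 0: 321 - 10q_R - 3(q_B) = 0.
Bastion's first-order condition: 267 - 8q_B - 3(q_R) = 0.
So q_R = (321 - 3q_B)/10 and q_B = (267 - 3q_R)/8.
Substituting one into the other gives q_R = 1767/71 and q_B = 1707/71.
Total output Q = 1767/71 + 1707/71 = 48.9296.

48.93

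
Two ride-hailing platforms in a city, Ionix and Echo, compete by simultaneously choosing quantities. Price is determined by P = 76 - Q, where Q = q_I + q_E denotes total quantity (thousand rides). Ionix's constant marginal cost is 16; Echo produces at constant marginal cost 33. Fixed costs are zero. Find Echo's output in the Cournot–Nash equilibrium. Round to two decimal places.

8.67

Ionix's profit: π_I = (76 - Q)q_I - (16q_I). Setting ∂π_I/∂q_I = 0: 60 - 2q_I - (q_E) = 0.
Echo's first-order condition: 43 - 2q_E - (q_I) = 0.
Rearranging gives the reaction functions q_I = (60 - q_E)/2 and q_E = (43 - q_I)/2.
Substituting one into the other gives q_I = 77/3 and q_E = 26/3.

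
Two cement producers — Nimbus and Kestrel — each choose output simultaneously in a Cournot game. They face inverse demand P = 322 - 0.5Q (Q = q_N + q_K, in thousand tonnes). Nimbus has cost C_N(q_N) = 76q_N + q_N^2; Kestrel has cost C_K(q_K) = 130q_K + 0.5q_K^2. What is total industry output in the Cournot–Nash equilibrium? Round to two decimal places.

147.65

Nimbus's profit: π_N = (322 - 0.5Q)q_N - (76q_N + q_N²). Setting ∂π_N/∂q_N = 0: 246 - 3q_N - (1/2)(q_K) = 0.
Kestrel's first-order condition: 192 - 2q_K - (1/2)(q_N) = 0.
Best responses: q_N = (246 - (1/2)q_K)/3, q_K = (192 - (1/2)q_N)/2.
Substituting one into the other gives q_N = 1584/23 and q_K = 1812/23.
Total output Q = 1584/23 + 1812/23 = 147.6522.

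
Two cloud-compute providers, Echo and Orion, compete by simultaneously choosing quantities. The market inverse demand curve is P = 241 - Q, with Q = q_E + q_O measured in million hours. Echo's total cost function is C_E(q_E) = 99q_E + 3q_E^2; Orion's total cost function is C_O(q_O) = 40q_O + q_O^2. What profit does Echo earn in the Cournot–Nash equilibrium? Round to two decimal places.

560.62

Echo's profit: π_E = (241 - Q)q_E - (99q_E + 3q_E²). Setting ∂π_E/∂q_E = 0: 142 - 8q_E - (q_O) = 0.
Orion's first-order condition: 201 - 4q_O - (q_E) = 0.
Best responses: q_E = (142 - q_O)/8, q_O = (201 - q_E)/4.
Solving the pair: q_E = 367/31, q_O = 1466/31.
Price P = 241 - 1833/31 = 181.8710.
Echo's profit: 181.8710·(367/31) - 99·(367/31) - 3(367/31)² = 560.6202.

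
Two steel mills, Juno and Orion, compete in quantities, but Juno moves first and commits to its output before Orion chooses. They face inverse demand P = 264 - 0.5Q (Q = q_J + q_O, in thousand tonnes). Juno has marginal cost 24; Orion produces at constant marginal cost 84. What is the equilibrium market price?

99

Solve by backward induction. Given q_J, the follower Orion maximises π_O = (264 - (1/2)q_J - (1/2)q_O)q_O - 84q_O.
∂π_O/∂q_O = 180 - (1/2)q_J - q_O = 0 gives the reaction function q_O = (180 - (1/2)q_J).
The leader anticipates this reaction. Substituting into P = 264 - 0.5Q gives P = 174 - (1/4)q_J, so π_J = (174 - (1/4)q_J)q_J - 24q_J.
Maximising: ∂π_J/∂q_J = 150 - (1/2)q_J = 0, giving q_J = 300.
Then q_O = (180 - (1/2)·300) = 30.
Total output Q = 330, so price P = 264 - (1/2)·330 = 99.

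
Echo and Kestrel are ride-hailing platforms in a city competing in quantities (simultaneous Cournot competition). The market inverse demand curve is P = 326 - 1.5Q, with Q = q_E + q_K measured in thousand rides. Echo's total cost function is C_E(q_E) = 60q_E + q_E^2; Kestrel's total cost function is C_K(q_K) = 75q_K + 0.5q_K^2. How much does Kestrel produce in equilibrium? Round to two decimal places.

48.23

Echo's profit: π_E = (326 - 1.5Q)q_E - (60q_E + q_E²). Setting ∂π_E/∂q_E = 0: 266 - 5q_E - (3/2)(q_K) = 0.
Kestrel's first-order condition: 251 - 4q_K - (3/2)(q_E) = 0.
Rearranging gives the reaction functions q_E = (266 - (3/2)q_K)/5 and q_K = (251 - (3/2)q_E)/4.
Solving the pair: q_E = 38.7324, q_K = 48.2254.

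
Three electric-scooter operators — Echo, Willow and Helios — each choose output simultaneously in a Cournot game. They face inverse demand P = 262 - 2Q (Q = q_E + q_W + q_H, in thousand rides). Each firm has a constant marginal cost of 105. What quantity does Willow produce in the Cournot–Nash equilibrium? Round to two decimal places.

Each firm earns π_i = (262 - 2Q)q_i - 105q_i.
Setting ∂π_i/∂q_i = 0 with rivals' quantities fixed: 157 - 4q_i - 2·Σ_{j≠i} q_j = 0.
By symmetry each firm produces the same amount; substituting Σ_{j≠i} q_j = 2q_i yields q_i = 157/8.

19.63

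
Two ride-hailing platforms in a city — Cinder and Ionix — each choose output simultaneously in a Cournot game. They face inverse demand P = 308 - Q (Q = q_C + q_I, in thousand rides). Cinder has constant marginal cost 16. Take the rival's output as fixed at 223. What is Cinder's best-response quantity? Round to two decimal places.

With the rival's output fixed at 223, Cinder's profit is π_C = (308 - 223 - q_C)q_C - (16q_C) = (85 - q_C)q_C - (16q_C).
∂π_C/∂q_C = 69 - 2q_C = 0, so q_C = 69/2.

34.50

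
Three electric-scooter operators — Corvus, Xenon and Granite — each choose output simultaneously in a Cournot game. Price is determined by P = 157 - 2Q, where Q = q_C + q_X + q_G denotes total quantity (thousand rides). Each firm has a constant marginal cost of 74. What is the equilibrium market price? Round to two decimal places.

94.75

A representative firm's profit is π_i = q_i(157 - 2Q) - 74q_i.
Setting ∂π_i/∂q_i = 0 with rivals' quantities fixed: 83 - 4q_i - 2·Σ_{j≠i} q_j = 0.
With identical firms every q_j equals q_i, so Σ_{j≠i} q_j = 2q_i and 83 = 8q_i, giving q_i = 83/8.
Total output Q = 249/8, so price P = 157 - 2·(249/8) = 379/4.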